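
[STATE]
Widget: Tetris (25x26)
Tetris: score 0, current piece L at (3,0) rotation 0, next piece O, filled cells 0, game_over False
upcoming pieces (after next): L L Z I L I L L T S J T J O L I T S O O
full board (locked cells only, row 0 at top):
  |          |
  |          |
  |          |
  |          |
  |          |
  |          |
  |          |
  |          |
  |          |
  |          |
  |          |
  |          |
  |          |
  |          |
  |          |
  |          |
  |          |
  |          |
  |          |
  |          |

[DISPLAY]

     ▒    │Next:         
   ▒▒▒    │▓▓            
          │▓▓            
          │              
          │              
          │              
          │Score:        
          │0             
          │              
          │              
          │              
          │              
          │              
          │              
          │              
          │              
          │              
          │              
          │              
          │              
          │              
          │              
          │              
          │              
          │              
          │              


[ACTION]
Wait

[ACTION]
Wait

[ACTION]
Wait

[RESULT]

          │Next:         
          │▓▓            
          │▓▓            
     ▒    │              
   ▒▒▒    │              
          │              
          │Score:        
          │0             
          │              
          │              
          │              
          │              
          │              
          │              
          │              
          │              
          │              
          │              
          │              
          │              
          │              
          │              
          │              
          │              
          │              
          │              


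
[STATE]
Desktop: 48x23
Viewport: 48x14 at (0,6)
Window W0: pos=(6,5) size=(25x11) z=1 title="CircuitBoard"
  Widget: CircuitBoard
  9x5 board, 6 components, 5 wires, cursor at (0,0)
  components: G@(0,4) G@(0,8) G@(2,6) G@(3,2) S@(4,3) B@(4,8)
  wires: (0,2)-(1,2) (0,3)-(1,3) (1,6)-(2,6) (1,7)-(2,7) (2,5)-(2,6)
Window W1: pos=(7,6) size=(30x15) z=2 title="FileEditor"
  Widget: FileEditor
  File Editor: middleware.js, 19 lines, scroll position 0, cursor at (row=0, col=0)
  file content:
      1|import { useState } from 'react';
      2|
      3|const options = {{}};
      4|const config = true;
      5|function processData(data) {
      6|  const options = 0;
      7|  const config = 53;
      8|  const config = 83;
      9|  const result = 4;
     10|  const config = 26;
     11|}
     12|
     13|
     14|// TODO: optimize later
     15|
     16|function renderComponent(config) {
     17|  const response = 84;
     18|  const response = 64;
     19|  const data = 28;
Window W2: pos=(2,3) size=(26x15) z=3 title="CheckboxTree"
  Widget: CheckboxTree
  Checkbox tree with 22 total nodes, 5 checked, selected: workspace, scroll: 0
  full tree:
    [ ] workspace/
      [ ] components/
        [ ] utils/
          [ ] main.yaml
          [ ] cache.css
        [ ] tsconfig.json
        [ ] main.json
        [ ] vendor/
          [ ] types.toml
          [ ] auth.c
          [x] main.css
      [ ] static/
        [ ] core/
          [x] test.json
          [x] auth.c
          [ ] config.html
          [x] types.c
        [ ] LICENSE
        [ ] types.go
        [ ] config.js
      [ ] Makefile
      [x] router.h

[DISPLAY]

  ┃>[-] workspace/         ┃━━━━━━━━┓           
  ┃   [-] components/      ┃        ┃           
  ┃     [ ] utils/         ┃────────┨           
  ┃       [ ] main.yaml    ┃from 'r▲┃           
  ┃       [ ] cache.css    ┃       █┃           
  ┃     [ ] tsconfig.json  ┃;      ░┃           
  ┃     [ ] main.json      ┃       ░┃           
  ┃     [-] vendor/        ┃(data) ░┃           
  ┃       [ ] types.toml   ┃       ░┃           
  ┃       [ ] auth.c       ┃       ░┃           
  ┃       [x] main.css     ┃       ░┃           
  ┗━━━━━━━━━━━━━━━━━━━━━━━━┛       ░┃           
       ┃  const config = 26;       ░┃           
       ┃}                          ▼┃           


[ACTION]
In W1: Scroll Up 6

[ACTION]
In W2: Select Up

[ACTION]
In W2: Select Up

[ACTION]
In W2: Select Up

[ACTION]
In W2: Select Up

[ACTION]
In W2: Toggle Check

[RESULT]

  ┃>[x] workspace/         ┃━━━━━━━━┓           
  ┃   [x] components/      ┃        ┃           
  ┃     [x] utils/         ┃────────┨           
  ┃       [x] main.yaml    ┃from 'r▲┃           
  ┃       [x] cache.css    ┃       █┃           
  ┃     [x] tsconfig.json  ┃;      ░┃           
  ┃     [x] main.json      ┃       ░┃           
  ┃     [x] vendor/        ┃(data) ░┃           
  ┃       [x] types.toml   ┃       ░┃           
  ┃       [x] auth.c       ┃       ░┃           
  ┃       [x] main.css     ┃       ░┃           
  ┗━━━━━━━━━━━━━━━━━━━━━━━━┛       ░┃           
       ┃  const config = 26;       ░┃           
       ┃}                          ▼┃           


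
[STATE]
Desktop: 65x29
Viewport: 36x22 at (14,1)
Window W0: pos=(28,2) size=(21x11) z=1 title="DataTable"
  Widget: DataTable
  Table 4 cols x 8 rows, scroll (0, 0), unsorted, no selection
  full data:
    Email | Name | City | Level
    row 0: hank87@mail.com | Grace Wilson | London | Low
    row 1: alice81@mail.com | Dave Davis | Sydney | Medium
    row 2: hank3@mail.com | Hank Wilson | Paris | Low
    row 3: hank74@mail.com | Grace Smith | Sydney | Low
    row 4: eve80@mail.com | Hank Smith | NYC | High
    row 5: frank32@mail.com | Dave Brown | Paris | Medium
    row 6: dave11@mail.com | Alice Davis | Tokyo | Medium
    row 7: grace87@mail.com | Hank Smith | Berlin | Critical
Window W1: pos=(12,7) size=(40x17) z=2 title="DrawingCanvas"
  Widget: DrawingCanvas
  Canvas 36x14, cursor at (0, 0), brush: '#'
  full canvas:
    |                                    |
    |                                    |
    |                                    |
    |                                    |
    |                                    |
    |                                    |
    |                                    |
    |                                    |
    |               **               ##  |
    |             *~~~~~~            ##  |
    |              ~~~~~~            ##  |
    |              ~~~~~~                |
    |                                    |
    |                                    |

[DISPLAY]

                                    
              ┏━━━━━━━━━━━━━━━━━━━┓ 
              ┃ DataTable         ┃ 
              ┠───────────────────┨ 
              ┃Email           │Na┃ 
              ┃────────────────┼──┃ 
━━━━━━━━━━━━━━━━━━━━━━━━━━━━━━━━━━━━
DrawingCanvas                       
────────────────────────────────────
                                    
                                    
                                    
                                    
                                    
                                    
                                    
                                    
              **               ##   
            *~~~~~~            ##   
             ~~~~~~            ##   
             ~~~~~~                 
                                    


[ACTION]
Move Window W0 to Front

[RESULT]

                                    
              ┏━━━━━━━━━━━━━━━━━━━┓ 
              ┃ DataTable         ┃ 
              ┠───────────────────┨ 
              ┃Email           │Na┃ 
              ┃────────────────┼──┃ 
━━━━━━━━━━━━━━┃hank87@mail.com │Gr┃━
DrawingCanvas ┃alice81@mail.com│Da┃ 
──────────────┃hank3@mail.com  │Ha┃─
              ┃hank74@mail.com │Gr┃ 
              ┃eve80@mail.com  │Ha┃ 
              ┗━━━━━━━━━━━━━━━━━━━┛ 
                                    
                                    
                                    
                                    
                                    
              **               ##   
            *~~~~~~            ##   
             ~~~~~~            ##   
             ~~~~~~                 
                                    


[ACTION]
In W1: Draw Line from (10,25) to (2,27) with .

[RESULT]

                                    
              ┏━━━━━━━━━━━━━━━━━━━┓ 
              ┃ DataTable         ┃ 
              ┠───────────────────┨ 
              ┃Email           │Na┃ 
              ┃────────────────┼──┃ 
━━━━━━━━━━━━━━┃hank87@mail.com │Gr┃━
DrawingCanvas ┃alice81@mail.com│Da┃ 
──────────────┃hank3@mail.com  │Ha┃─
              ┃hank74@mail.com │Gr┃ 
              ┃eve80@mail.com  │Ha┃ 
              ┗━━━━━━━━━━━━━━━━━━━┛ 
                          .         
                         .          
                         .          
                         .          
                         .          
              **        .      ##   
            *~~~~~~     .      ##   
             ~~~~~~     .      ##   
             ~~~~~~                 
                                    


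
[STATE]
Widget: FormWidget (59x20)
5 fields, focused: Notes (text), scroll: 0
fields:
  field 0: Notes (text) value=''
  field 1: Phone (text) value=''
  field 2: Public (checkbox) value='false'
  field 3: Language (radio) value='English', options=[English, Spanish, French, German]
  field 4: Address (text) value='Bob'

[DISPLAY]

> Notes:      [                                           ]
  Phone:      [                                           ]
  Public:     [ ]                                          
  Language:   (●) English  ( ) Spanish  ( ) French  ( ) Ger
  Address:    [Bob                                        ]
                                                           
                                                           
                                                           
                                                           
                                                           
                                                           
                                                           
                                                           
                                                           
                                                           
                                                           
                                                           
                                                           
                                                           
                                                           


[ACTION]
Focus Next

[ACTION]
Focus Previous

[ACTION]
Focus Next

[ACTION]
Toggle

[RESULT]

  Notes:      [                                           ]
> Phone:      [                                           ]
  Public:     [ ]                                          
  Language:   (●) English  ( ) Spanish  ( ) French  ( ) Ger
  Address:    [Bob                                        ]
                                                           
                                                           
                                                           
                                                           
                                                           
                                                           
                                                           
                                                           
                                                           
                                                           
                                                           
                                                           
                                                           
                                                           
                                                           


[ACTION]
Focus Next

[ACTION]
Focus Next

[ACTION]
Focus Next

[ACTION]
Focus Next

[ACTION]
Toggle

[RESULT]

> Notes:      [                                           ]
  Phone:      [                                           ]
  Public:     [ ]                                          
  Language:   (●) English  ( ) Spanish  ( ) French  ( ) Ger
  Address:    [Bob                                        ]
                                                           
                                                           
                                                           
                                                           
                                                           
                                                           
                                                           
                                                           
                                                           
                                                           
                                                           
                                                           
                                                           
                                                           
                                                           


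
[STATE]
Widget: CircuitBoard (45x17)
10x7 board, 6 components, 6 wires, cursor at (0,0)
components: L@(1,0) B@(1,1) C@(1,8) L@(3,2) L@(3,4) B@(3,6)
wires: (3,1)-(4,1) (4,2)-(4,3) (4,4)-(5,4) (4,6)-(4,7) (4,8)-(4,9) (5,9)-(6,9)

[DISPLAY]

   0 1 2 3 4 5 6 7 8 9                       
0  [.]                                       
                                             
1   L   B                           C        
                                             
2                                            
                                             
3       ·   L       L       B                
        │                                    
4       ·   · ─ ·   ·       · ─ ·   · ─ ·    
                    │                        
5                   ·                   ·    
                                        │    
6                                       ·    
Cursor: (0,0)                                
                                             
                                             


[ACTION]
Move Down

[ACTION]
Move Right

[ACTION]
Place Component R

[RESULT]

   0 1 2 3 4 5 6 7 8 9                       
0                                            
                                             
1   L  [R]                          C        
                                             
2                                            
                                             
3       ·   L       L       B                
        │                                    
4       ·   · ─ ·   ·       · ─ ·   · ─ ·    
                    │                        
5                   ·                   ·    
                                        │    
6                                       ·    
Cursor: (1,1)                                
                                             
                                             


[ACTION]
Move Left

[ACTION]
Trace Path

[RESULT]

   0 1 2 3 4 5 6 7 8 9                       
0                                            
                                             
1  [L]  R                           C        
                                             
2                                            
                                             
3       ·   L       L       B                
        │                                    
4       ·   · ─ ·   ·       · ─ ·   · ─ ·    
                    │                        
5                   ·                   ·    
                                        │    
6                                       ·    
Cursor: (1,0)  Trace: L (1 nodes)            
                                             
                                             


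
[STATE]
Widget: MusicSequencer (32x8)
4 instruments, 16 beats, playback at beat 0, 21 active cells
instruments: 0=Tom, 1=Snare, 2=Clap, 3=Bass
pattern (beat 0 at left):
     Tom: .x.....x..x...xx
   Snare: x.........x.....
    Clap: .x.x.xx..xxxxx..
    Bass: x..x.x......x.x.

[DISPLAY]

      ▼123456789012345          
   Tom·█·····█··█···██          
 Snare█·········█·····          
  Clap·█·█·██··█████··          
  Bass█··█·█······█·█·          
                                
                                
                                


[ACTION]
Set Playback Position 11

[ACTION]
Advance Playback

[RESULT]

      012345678901▼345          
   Tom·█·····█··█···██          
 Snare█·········█·····          
  Clap·█·█·██··█████··          
  Bass█··█·█······█·█·          
                                
                                
                                


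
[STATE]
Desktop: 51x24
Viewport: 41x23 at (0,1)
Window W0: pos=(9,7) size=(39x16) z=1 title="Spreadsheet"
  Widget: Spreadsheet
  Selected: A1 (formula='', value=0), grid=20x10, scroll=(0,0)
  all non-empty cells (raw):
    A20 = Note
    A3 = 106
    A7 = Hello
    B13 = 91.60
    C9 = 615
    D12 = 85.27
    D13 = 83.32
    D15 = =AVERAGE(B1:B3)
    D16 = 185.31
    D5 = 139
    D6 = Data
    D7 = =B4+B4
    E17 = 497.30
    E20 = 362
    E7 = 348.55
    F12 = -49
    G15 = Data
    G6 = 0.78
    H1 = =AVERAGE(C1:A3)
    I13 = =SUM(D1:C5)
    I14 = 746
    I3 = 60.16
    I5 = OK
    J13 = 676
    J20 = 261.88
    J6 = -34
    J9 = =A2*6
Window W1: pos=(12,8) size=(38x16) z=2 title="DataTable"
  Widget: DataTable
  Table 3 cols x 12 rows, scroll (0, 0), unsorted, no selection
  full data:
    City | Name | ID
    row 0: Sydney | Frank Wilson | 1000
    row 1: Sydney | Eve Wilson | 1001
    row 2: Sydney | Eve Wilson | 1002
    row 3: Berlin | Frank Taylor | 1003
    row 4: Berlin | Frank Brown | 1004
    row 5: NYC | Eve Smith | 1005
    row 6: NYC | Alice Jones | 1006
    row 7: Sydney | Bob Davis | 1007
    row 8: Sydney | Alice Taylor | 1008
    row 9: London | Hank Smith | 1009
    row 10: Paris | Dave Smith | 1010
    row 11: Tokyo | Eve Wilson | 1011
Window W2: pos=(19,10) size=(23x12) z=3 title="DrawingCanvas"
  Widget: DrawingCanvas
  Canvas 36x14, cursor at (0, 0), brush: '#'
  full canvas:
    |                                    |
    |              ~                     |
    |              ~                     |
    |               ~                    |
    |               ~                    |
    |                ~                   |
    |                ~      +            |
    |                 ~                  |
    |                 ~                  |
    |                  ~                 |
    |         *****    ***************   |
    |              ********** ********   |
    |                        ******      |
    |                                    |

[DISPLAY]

                                         
                                         
                                         
                                         
                                         
                                         
         ┏━━━━━━━━━━━━━━━━━━━━━━━━━━━━━━━
         ┃ S┏━━━━━━━━━━━━━━━━━━━━━━━━━━━━
         ┠──┃ DataTable                  
         ┃A1┠──────┏━━━━━━━━━━━━━━━━━━━━━
         ┃  ┃City  ┃ DrawingCanvas       
         ┃--┃──────┠─────────────────────
         ┃  ┃Sydney┃+                    
         ┃  ┃Sydney┃              ~      
         ┃  ┃Sydney┃              ~      
         ┃  ┃Berlin┃               ~     
         ┃  ┃Berlin┃               ~     
         ┃  ┃NYC   ┃                ~    
         ┃  ┃NYC   ┃                ~    
         ┃  ┃Sydney┃                 ~   
         ┃  ┃Sydney┗━━━━━━━━━━━━━━━━━━━━━
         ┗━━┃London│Hank Smith  │1009    
            ┗━━━━━━━━━━━━━━━━━━━━━━━━━━━━


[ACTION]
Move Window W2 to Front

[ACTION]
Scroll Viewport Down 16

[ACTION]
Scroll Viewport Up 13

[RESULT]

                                         
                                         
                                         
                                         
                                         
                                         
                                         
         ┏━━━━━━━━━━━━━━━━━━━━━━━━━━━━━━━
         ┃ S┏━━━━━━━━━━━━━━━━━━━━━━━━━━━━
         ┠──┃ DataTable                  
         ┃A1┠──────┏━━━━━━━━━━━━━━━━━━━━━
         ┃  ┃City  ┃ DrawingCanvas       
         ┃--┃──────┠─────────────────────
         ┃  ┃Sydney┃+                    
         ┃  ┃Sydney┃              ~      
         ┃  ┃Sydney┃              ~      
         ┃  ┃Berlin┃               ~     
         ┃  ┃Berlin┃               ~     
         ┃  ┃NYC   ┃                ~    
         ┃  ┃NYC   ┃                ~    
         ┃  ┃Sydney┃                 ~   
         ┃  ┃Sydney┗━━━━━━━━━━━━━━━━━━━━━
         ┗━━┃London│Hank Smith  │1009    


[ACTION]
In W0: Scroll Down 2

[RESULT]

                                         
                                         
                                         
                                         
                                         
                                         
                                         
         ┏━━━━━━━━━━━━━━━━━━━━━━━━━━━━━━━
         ┃ S┏━━━━━━━━━━━━━━━━━━━━━━━━━━━━
         ┠──┃ DataTable                  
         ┃A1┠──────┏━━━━━━━━━━━━━━━━━━━━━
         ┃  ┃City  ┃ DrawingCanvas       
         ┃--┃──────┠─────────────────────
         ┃  ┃Sydney┃+                    
         ┃  ┃Sydney┃              ~      
         ┃  ┃Sydney┃              ~      
         ┃  ┃Berlin┃               ~     
         ┃  ┃Berlin┃               ~     
         ┃  ┃NYC   ┃                ~    
         ┃  ┃NYC   ┃                ~    
         ┃ 1┃Sydney┃                 ~   
         ┃ 1┃Sydney┗━━━━━━━━━━━━━━━━━━━━━
         ┗━━┃London│Hank Smith  │1009    


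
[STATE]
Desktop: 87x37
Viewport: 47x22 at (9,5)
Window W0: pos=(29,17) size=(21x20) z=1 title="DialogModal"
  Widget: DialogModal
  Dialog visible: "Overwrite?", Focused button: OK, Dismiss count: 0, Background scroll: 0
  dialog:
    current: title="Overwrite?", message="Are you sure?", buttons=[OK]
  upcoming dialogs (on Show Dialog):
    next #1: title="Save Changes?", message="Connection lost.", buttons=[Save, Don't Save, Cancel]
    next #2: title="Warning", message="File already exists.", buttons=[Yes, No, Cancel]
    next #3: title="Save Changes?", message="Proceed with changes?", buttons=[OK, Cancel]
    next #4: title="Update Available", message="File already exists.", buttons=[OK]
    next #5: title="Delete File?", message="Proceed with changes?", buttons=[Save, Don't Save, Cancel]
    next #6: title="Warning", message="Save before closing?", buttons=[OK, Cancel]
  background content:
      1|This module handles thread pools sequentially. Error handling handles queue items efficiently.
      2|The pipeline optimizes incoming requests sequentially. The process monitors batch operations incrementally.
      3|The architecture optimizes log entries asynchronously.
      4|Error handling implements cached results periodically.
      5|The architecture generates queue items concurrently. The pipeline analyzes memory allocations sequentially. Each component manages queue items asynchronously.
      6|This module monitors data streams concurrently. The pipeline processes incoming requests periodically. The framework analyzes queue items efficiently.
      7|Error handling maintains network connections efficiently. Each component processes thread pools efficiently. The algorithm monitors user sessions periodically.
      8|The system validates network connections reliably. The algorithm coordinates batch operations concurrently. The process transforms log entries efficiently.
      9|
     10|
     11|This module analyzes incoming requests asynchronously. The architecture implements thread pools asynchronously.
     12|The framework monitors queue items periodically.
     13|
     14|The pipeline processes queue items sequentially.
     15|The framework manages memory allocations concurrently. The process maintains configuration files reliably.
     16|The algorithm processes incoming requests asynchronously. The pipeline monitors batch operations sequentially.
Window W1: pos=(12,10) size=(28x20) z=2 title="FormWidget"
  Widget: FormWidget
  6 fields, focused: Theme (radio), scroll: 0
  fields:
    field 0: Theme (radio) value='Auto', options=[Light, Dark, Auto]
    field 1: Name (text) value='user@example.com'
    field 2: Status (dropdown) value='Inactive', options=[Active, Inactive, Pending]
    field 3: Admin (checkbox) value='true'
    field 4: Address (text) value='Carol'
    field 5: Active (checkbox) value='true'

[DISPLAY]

                                               
                                               
                                               
                                               
                                               
   ┏━━━━━━━━━━━━━━━━━━━━━━━━━━┓                
   ┃ FormWidget               ┃                
   ┠──────────────────────────┨                
   ┃> Theme:      ( ) Light  (┃                
   ┃  Name:       [user@examp]┃                
   ┃  Status:     [Inactive ▼]┃                
   ┃  Admin:      [x]         ┃                
   ┃  Address:    [Carol     ]┃━━━━━━━━━┓      
   ┃  Active:     [x]         ┃al       ┃      
   ┃                          ┃─────────┨      
   ┃                          ┃e handles┃      
   ┃                          ┃ne optimi┃      
   ┃                          ┃ecture op┃      
   ┃                          ┃ling impl┃      
   ┃                          ┃ecture ge┃      
   ┃                          ┃──────┐or┃      
   ┃                          ┃rite? │in┃      


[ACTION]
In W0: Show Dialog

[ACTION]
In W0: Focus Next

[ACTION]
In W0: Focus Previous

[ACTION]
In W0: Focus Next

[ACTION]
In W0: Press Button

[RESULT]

                                               
                                               
                                               
                                               
                                               
   ┏━━━━━━━━━━━━━━━━━━━━━━━━━━┓                
   ┃ FormWidget               ┃                
   ┠──────────────────────────┨                
   ┃> Theme:      ( ) Light  (┃                
   ┃  Name:       [user@examp]┃                
   ┃  Status:     [Inactive ▼]┃                
   ┃  Admin:      [x]         ┃                
   ┃  Address:    [Carol     ]┃━━━━━━━━━┓      
   ┃  Active:     [x]         ┃al       ┃      
   ┃                          ┃─────────┨      
   ┃                          ┃e handles┃      
   ┃                          ┃ne optimi┃      
   ┃                          ┃ecture op┃      
   ┃                          ┃ling impl┃      
   ┃                          ┃ecture ge┃      
   ┃                          ┃e monitor┃      
   ┃                          ┃ling main┃      


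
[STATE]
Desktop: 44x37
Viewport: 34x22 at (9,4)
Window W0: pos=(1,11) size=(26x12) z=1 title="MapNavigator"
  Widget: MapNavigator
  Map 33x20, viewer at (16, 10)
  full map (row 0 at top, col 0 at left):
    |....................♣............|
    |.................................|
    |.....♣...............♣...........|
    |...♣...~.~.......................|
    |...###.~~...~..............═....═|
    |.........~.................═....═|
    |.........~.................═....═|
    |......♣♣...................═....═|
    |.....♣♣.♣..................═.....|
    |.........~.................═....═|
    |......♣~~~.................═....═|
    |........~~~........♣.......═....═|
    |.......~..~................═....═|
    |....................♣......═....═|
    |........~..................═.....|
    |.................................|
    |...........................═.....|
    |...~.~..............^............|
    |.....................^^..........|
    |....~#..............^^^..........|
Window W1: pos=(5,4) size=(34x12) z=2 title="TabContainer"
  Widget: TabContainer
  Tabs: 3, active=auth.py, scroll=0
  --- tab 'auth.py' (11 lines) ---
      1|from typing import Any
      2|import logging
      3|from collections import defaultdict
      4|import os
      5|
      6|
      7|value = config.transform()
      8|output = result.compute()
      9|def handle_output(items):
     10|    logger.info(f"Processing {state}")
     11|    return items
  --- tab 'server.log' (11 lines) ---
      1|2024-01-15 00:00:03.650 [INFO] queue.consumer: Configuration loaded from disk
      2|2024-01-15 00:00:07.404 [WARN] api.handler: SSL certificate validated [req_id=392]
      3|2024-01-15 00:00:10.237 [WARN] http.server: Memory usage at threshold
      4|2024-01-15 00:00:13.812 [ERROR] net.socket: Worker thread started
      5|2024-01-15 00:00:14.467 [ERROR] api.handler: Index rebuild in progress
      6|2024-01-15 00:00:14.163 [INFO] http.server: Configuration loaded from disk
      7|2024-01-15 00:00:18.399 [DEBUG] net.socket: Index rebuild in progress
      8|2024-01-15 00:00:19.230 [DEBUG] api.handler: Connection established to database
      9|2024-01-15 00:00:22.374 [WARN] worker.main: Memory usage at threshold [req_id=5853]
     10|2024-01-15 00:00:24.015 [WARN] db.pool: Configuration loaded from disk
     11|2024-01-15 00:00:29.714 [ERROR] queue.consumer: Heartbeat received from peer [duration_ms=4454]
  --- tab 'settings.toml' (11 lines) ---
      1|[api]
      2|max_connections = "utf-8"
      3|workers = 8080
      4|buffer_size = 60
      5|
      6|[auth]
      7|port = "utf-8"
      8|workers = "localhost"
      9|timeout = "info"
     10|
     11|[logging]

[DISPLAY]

━━━━━━━━━━━━━━━━━━━━━━━━━━━━━┓    
bContainer                   ┃    
─────────────────────────────┨    
th.py]│ server.log │ settings┃    
─────────────────────────────┃    
m typing import Any          ┃    
ort logging                  ┃    
m collections import defaultd┃    
ort os                       ┃    
                             ┃    
                             ┃    
━━━━━━━━━━━━━━━━━━━━━━━━━━━━━┛    
................═┃                
................═┃                
.....@..........═┃                
........♣.......═┃                
................═┃                
.........♣......═┃                
━━━━━━━━━━━━━━━━━┛                
                                  
                                  
                                  


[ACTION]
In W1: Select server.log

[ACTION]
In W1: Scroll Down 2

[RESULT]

━━━━━━━━━━━━━━━━━━━━━━━━━━━━━┓    
bContainer                   ┃    
─────────────────────────────┨    
th.py │[server.log]│ settings┃    
─────────────────────────────┃    
4-01-15 00:00:10.237 [WARN] h┃    
4-01-15 00:00:13.812 [ERROR] ┃    
4-01-15 00:00:14.467 [ERROR] ┃    
4-01-15 00:00:14.163 [INFO] h┃    
4-01-15 00:00:18.399 [DEBUG] ┃    
4-01-15 00:00:19.230 [DEBUG] ┃    
━━━━━━━━━━━━━━━━━━━━━━━━━━━━━┛    
................═┃                
................═┃                
.....@..........═┃                
........♣.......═┃                
................═┃                
.........♣......═┃                
━━━━━━━━━━━━━━━━━┛                
                                  
                                  
                                  


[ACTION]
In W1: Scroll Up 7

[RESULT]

━━━━━━━━━━━━━━━━━━━━━━━━━━━━━┓    
bContainer                   ┃    
─────────────────────────────┨    
th.py │[server.log]│ settings┃    
─────────────────────────────┃    
4-01-15 00:00:03.650 [INFO] q┃    
4-01-15 00:00:07.404 [WARN] a┃    
4-01-15 00:00:10.237 [WARN] h┃    
4-01-15 00:00:13.812 [ERROR] ┃    
4-01-15 00:00:14.467 [ERROR] ┃    
4-01-15 00:00:14.163 [INFO] h┃    
━━━━━━━━━━━━━━━━━━━━━━━━━━━━━┛    
................═┃                
................═┃                
.....@..........═┃                
........♣.......═┃                
................═┃                
.........♣......═┃                
━━━━━━━━━━━━━━━━━┛                
                                  
                                  
                                  


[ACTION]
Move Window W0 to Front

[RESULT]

━━━━━━━━━━━━━━━━━━━━━━━━━━━━━┓    
bContainer                   ┃    
─────────────────────────────┨    
th.py │[server.log]│ settings┃    
─────────────────────────────┃    
4-01-15 00:00:03.650 [INFO] q┃    
4-01-15 00:00:07.404 [WARN] a┃    
━━━━━━━━━━━━━━━━━┓37 [WARN] h┃    
igator           ┃12 [ERROR] ┃    
─────────────────┨67 [ERROR] ┃    
................═┃63 [INFO] h┃    
................═┃━━━━━━━━━━━┛    
................═┃                
................═┃                
.....@..........═┃                
........♣.......═┃                
................═┃                
.........♣......═┃                
━━━━━━━━━━━━━━━━━┛                
                                  
                                  
                                  


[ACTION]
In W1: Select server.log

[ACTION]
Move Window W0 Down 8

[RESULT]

━━━━━━━━━━━━━━━━━━━━━━━━━━━━━┓    
bContainer                   ┃    
─────────────────────────────┨    
th.py │[server.log]│ settings┃    
─────────────────────────────┃    
4-01-15 00:00:03.650 [INFO] q┃    
4-01-15 00:00:07.404 [WARN] a┃    
4-01-15 00:00:10.237 [WARN] h┃    
4-01-15 00:00:13.812 [ERROR] ┃    
4-01-15 00:00:14.467 [ERROR] ┃    
4-01-15 00:00:14.163 [INFO] h┃    
━━━━━━━━━━━━━━━━━━━━━━━━━━━━━┛    
                                  
                                  
                                  
━━━━━━━━━━━━━━━━━┓                
igator           ┃                
─────────────────┨                
................═┃                
................═┃                
................═┃                
................═┃                


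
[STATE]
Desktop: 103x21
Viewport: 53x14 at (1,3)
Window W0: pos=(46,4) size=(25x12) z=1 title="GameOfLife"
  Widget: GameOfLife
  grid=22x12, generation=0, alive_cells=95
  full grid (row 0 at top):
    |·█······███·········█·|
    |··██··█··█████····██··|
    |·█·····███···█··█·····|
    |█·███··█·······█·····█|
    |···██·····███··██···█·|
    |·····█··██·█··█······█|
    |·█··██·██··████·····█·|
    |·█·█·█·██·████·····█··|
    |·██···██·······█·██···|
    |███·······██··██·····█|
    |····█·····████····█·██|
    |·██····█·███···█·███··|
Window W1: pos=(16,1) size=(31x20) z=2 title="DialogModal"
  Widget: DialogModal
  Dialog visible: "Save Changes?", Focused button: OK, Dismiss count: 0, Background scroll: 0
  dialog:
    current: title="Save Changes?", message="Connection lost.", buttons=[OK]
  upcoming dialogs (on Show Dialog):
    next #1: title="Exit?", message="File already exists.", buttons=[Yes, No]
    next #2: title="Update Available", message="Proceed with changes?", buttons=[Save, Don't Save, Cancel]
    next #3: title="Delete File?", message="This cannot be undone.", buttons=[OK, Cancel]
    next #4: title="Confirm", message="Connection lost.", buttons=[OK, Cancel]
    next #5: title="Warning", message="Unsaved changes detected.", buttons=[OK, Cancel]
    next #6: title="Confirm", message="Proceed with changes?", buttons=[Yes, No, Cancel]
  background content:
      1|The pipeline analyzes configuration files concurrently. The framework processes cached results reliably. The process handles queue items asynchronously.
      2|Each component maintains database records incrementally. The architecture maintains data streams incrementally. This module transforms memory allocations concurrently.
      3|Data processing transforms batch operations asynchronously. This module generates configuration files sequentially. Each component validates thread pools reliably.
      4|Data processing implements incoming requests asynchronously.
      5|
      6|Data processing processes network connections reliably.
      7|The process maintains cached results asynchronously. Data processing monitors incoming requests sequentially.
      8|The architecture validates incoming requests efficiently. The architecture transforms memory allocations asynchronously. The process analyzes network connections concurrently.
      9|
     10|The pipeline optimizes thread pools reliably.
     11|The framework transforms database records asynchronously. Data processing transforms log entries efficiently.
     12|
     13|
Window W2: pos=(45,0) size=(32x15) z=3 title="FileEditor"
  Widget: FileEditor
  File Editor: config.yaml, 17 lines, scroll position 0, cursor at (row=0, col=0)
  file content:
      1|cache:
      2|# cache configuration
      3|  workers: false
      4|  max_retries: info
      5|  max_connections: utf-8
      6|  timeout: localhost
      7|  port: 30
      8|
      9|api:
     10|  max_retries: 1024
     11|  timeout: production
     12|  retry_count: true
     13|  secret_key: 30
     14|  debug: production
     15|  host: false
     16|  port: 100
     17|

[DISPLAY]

               ┠────────────────────────────┃█ache:  
               ┃The pipeline analyzes config┃# cache 
               ┃Each component maintains dat┃  worker
               ┃Data processing transforms b┃  max_re
               ┃Data processing implements i┃  max_co
               ┃                            ┃  timeou
               ┃Data┌──────────────────┐s ne┃  port: 
               ┃The │  Save Changes?   │ched┃        
               ┃The │ Connection lost. │es i┃api:    
               ┃    │       [OK]       │    ┃  max_re
               ┃The └──────────────────┘hrea┃  timeou
               ┃The framework transforms dat┗━━━━━━━━
               ┃                             ┃━━━━━━━
               ┃                             ┃       


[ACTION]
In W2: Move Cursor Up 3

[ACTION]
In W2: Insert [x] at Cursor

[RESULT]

               ┠────────────────────────────┃x█ache: 
               ┃The pipeline analyzes config┃# cache 
               ┃Each component maintains dat┃  worker
               ┃Data processing transforms b┃  max_re
               ┃Data processing implements i┃  max_co
               ┃                            ┃  timeou
               ┃Data┌──────────────────┐s ne┃  port: 
               ┃The │  Save Changes?   │ched┃        
               ┃The │ Connection lost. │es i┃api:    
               ┃    │       [OK]       │    ┃  max_re
               ┃The └──────────────────┘hrea┃  timeou
               ┃The framework transforms dat┗━━━━━━━━
               ┃                             ┃━━━━━━━
               ┃                             ┃       
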